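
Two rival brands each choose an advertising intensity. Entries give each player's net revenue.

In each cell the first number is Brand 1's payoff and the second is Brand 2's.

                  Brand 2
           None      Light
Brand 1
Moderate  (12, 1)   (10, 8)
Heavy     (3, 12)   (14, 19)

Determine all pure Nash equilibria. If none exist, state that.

For each strategy profile, look for a profitable unilateral deviation.
(Moderate, None): Brand 2 can switch to Light (1 → 8). Not NE.
(Moderate, Light): Brand 1 can switch to Heavy (10 → 14). Not NE.
(Heavy, None): Brand 1 can switch to Moderate (3 → 12). Not NE.
(Heavy, Light): Brand 1 gets 14, best alternative 10; Brand 2 gets 19, best alternative 12. No profitable deviation — NE.

Pure NE: (Heavy, Light)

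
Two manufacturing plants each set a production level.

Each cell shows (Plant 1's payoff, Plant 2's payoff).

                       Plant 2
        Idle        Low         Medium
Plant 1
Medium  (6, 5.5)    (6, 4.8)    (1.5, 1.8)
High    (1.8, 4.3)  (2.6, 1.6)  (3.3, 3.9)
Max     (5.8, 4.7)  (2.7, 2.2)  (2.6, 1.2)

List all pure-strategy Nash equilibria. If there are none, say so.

Plant 1 against Idle: payoffs 6, 1.8, 5.8 → best response Medium.
Plant 1 against Low: payoffs 6, 2.6, 2.7 → best response Medium.
Plant 1 against Medium: payoffs 1.5, 3.3, 2.6 → best response High.
Plant 2 against Medium: payoffs 5.5, 4.8, 1.8 → best response Idle.
Plant 2 against High: payoffs 4.3, 1.6, 3.9 → best response Idle.
Plant 2 against Max: payoffs 4.7, 2.2, 1.2 → best response Idle.
Mutual best responses: (Medium, Idle).

Pure NE: (Medium, Idle)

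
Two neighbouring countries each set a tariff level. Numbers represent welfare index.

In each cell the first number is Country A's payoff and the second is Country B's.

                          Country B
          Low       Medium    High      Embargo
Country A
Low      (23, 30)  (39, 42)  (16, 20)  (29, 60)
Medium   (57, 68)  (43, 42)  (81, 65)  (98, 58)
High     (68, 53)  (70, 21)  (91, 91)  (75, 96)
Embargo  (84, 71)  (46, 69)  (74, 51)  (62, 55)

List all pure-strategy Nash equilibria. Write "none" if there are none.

Pure NE: (Embargo, Low)

Country A against Low: payoffs 23, 57, 68, 84 → best response Embargo.
Country A against Medium: payoffs 39, 43, 70, 46 → best response High.
Country A against High: payoffs 16, 81, 91, 74 → best response High.
Country A against Embargo: payoffs 29, 98, 75, 62 → best response Medium.
Country B against Low: payoffs 30, 42, 20, 60 → best response Embargo.
Country B against Medium: payoffs 68, 42, 65, 58 → best response Low.
Country B against High: payoffs 53, 21, 91, 96 → best response Embargo.
Country B against Embargo: payoffs 71, 69, 51, 55 → best response Low.
Mutual best responses: (Embargo, Low).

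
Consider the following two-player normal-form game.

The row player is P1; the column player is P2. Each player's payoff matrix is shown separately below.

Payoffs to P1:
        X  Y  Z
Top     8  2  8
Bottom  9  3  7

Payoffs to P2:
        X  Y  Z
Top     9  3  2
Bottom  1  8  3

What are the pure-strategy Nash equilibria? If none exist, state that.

For each player, find the best response to each opponent profile; mutual best responses are the pure NE.
P1 against X: payoffs 8, 9 → best response Bottom.
P1 against Y: payoffs 2, 3 → best response Bottom.
P1 against Z: payoffs 8, 7 → best response Top.
P2 against Top: payoffs 9, 3, 2 → best response X.
P2 against Bottom: payoffs 1, 8, 3 → best response Y.
Mutual best responses: (Bottom, Y).

(Bottom, Y)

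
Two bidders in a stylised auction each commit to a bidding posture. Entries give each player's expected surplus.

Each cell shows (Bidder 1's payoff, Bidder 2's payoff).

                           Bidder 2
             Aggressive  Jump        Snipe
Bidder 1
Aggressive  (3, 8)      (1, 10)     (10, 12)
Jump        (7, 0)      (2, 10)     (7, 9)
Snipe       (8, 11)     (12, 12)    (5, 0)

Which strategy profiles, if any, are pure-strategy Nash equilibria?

Bidder 1 against Aggressive: payoffs 3, 7, 8 → best response Snipe.
Bidder 1 against Jump: payoffs 1, 2, 12 → best response Snipe.
Bidder 1 against Snipe: payoffs 10, 7, 5 → best response Aggressive.
Bidder 2 against Aggressive: payoffs 8, 10, 12 → best response Snipe.
Bidder 2 against Jump: payoffs 0, 10, 9 → best response Jump.
Bidder 2 against Snipe: payoffs 11, 12, 0 → best response Jump.
Mutual best responses: (Aggressive, Snipe); (Snipe, Jump).

Pure-strategy Nash equilibria: (Aggressive, Snipe) and (Snipe, Jump)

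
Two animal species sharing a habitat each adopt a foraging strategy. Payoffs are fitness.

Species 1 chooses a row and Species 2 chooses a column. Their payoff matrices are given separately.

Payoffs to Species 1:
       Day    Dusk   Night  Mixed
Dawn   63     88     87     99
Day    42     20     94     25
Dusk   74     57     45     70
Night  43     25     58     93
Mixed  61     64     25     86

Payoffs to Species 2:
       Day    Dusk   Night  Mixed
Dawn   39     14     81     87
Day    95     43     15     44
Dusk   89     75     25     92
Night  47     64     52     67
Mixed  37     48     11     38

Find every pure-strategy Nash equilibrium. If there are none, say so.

(Dawn, Mixed)

Mark each player's best response to every combination of opponents' strategies; a profile where every player is best-responding is a pure Nash equilibrium.
Species 1 against Day: payoffs 63, 42, 74, 43, 61 → best response Dusk.
Species 1 against Dusk: payoffs 88, 20, 57, 25, 64 → best response Dawn.
Species 1 against Night: payoffs 87, 94, 45, 58, 25 → best response Day.
Species 1 against Mixed: payoffs 99, 25, 70, 93, 86 → best response Dawn.
Species 2 against Dawn: payoffs 39, 14, 81, 87 → best response Mixed.
Species 2 against Day: payoffs 95, 43, 15, 44 → best response Day.
Species 2 against Dusk: payoffs 89, 75, 25, 92 → best response Mixed.
Species 2 against Night: payoffs 47, 64, 52, 67 → best response Mixed.
Species 2 against Mixed: payoffs 37, 48, 11, 38 → best response Dusk.
Mutual best responses: (Dawn, Mixed).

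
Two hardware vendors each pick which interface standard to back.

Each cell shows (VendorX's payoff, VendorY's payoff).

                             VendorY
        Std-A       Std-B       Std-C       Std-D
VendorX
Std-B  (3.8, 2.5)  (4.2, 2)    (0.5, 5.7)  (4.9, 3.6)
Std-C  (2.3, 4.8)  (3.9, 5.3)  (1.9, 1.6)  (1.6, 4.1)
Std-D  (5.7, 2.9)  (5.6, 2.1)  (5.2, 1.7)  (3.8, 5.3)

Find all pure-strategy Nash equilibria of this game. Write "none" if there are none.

Mark each player's best response to every combination of opponents' strategies; a profile where every player is best-responding is a pure Nash equilibrium.
VendorX against Std-A: payoffs 3.8, 2.3, 5.7 → best response Std-D.
VendorX against Std-B: payoffs 4.2, 3.9, 5.6 → best response Std-D.
VendorX against Std-C: payoffs 0.5, 1.9, 5.2 → best response Std-D.
VendorX against Std-D: payoffs 4.9, 1.6, 3.8 → best response Std-B.
VendorY against Std-B: payoffs 2.5, 2, 5.7, 3.6 → best response Std-C.
VendorY against Std-C: payoffs 4.8, 5.3, 1.6, 4.1 → best response Std-B.
VendorY against Std-D: payoffs 2.9, 2.1, 1.7, 5.3 → best response Std-D.
No profile is a mutual best response for all players.

There is no pure-strategy Nash equilibrium.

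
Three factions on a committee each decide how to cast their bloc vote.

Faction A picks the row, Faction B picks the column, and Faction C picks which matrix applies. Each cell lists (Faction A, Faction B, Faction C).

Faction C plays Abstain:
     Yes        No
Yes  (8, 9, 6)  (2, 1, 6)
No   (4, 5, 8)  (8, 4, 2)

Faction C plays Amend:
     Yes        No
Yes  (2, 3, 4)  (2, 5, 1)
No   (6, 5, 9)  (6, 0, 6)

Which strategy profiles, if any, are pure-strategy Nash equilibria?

(Yes, Yes, Abstain): Faction A gets 8, best alternative 4; Faction B gets 9, best alternative 1; Faction C gets 6, best alternative 4. No profitable deviation — NE.
(Yes, Yes, Amend): Faction A can switch to No (2 → 6). Not NE.
(Yes, No, Abstain): Faction A can switch to No (2 → 8). Not NE.
(Yes, No, Amend): Faction A can switch to No (2 → 6). Not NE.
(No, Yes, Abstain): Faction A can switch to Yes (4 → 8). Not NE.
(No, Yes, Amend): Faction A gets 6, best alternative 2; Faction B gets 5, best alternative 0; Faction C gets 9, best alternative 8. No profitable deviation — NE.
(No, No, Abstain): Faction B can switch to Yes (4 → 5). Not NE.
(No, No, Amend): Faction B can switch to Yes (0 → 5). Not NE.

The pure Nash equilibria are (Yes, Yes, Abstain), (No, Yes, Amend).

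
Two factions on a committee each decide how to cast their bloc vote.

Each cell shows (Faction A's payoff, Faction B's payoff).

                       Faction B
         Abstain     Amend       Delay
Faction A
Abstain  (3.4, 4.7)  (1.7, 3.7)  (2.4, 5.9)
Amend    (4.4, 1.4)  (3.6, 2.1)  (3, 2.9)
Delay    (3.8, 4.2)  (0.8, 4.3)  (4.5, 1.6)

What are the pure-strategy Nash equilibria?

No pure-strategy Nash equilibrium.

Mark each player's best response to every combination of opponents' strategies; a profile where every player is best-responding is a pure Nash equilibrium.
Faction A against Abstain: payoffs 3.4, 4.4, 3.8 → best response Amend.
Faction A against Amend: payoffs 1.7, 3.6, 0.8 → best response Amend.
Faction A against Delay: payoffs 2.4, 3, 4.5 → best response Delay.
Faction B against Abstain: payoffs 4.7, 3.7, 5.9 → best response Delay.
Faction B against Amend: payoffs 1.4, 2.1, 2.9 → best response Delay.
Faction B against Delay: payoffs 4.2, 4.3, 1.6 → best response Amend.
No profile is a mutual best response for all players.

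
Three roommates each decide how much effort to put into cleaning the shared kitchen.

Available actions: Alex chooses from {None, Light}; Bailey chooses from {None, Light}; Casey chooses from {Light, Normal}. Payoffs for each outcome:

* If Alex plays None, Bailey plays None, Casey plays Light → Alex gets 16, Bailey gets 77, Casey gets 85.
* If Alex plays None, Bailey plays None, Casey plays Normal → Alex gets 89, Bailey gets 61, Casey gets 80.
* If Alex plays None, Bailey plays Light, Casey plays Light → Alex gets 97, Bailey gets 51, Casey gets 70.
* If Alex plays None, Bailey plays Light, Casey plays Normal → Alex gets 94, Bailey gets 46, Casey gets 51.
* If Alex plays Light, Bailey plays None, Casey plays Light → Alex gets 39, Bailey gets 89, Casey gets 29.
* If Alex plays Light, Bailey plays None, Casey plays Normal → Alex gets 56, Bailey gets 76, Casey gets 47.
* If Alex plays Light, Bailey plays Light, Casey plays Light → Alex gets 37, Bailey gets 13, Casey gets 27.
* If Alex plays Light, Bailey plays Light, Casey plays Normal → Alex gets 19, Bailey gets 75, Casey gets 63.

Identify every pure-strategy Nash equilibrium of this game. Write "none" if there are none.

No pure-strategy Nash equilibrium.

Check each profile: it is a Nash equilibrium iff no player can strictly gain by switching unilaterally.
(None, None, Light): Alex can switch to Light (16 → 39). Not NE.
(None, None, Normal): Casey can switch to Light (80 → 85). Not NE.
(None, Light, Light): Bailey can switch to None (51 → 77). Not NE.
(None, Light, Normal): Bailey can switch to None (46 → 61). Not NE.
(Light, None, Light): Casey can switch to Normal (29 → 47). Not NE.
(Light, None, Normal): Alex can switch to None (56 → 89). Not NE.
(Light, Light, Light): Alex can switch to None (37 → 97). Not NE.
(Light, Light, Normal): Alex can switch to None (19 → 94). Not NE.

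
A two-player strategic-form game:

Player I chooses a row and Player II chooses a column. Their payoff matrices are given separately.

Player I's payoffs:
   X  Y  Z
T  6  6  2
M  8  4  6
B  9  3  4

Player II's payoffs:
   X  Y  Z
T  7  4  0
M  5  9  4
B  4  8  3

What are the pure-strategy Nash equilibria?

(T, X): Player I can switch to M (6 → 8). Not NE.
(T, Y): Player II can switch to X (4 → 7). Not NE.
(T, Z): Player I can switch to M (2 → 6). Not NE.
(M, X): Player I can switch to B (8 → 9). Not NE.
(M, Y): Player I can switch to T (4 → 6). Not NE.
(M, Z): Player II can switch to X (4 → 5). Not NE.
(B, X): Player II can switch to Y (4 → 8). Not NE.
(B, Y): Player I can switch to T (3 → 6). Not NE.
(B, Z): Player I can switch to M (4 → 6). Not NE.

No pure-strategy Nash equilibrium.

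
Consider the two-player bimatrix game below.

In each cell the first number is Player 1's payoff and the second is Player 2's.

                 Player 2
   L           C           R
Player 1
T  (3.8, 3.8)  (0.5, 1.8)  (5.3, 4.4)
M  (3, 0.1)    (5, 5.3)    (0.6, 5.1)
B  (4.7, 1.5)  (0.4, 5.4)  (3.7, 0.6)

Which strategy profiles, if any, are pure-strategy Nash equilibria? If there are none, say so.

(T, L): Player 1 can switch to B (3.8 → 4.7). Not NE.
(T, C): Player 1 can switch to M (0.5 → 5). Not NE.
(T, R): Player 1 gets 5.3, best alternative 3.7; Player 2 gets 4.4, best alternative 3.8. No profitable deviation — NE.
(M, L): Player 1 can switch to T (3 → 3.8). Not NE.
(M, C): Player 1 gets 5, best alternative 0.5; Player 2 gets 5.3, best alternative 5.1. No profitable deviation — NE.
(M, R): Player 1 can switch to T (0.6 → 5.3). Not NE.
(B, L): Player 2 can switch to C (1.5 → 5.4). Not NE.
(B, C): Player 1 can switch to T (0.4 → 0.5). Not NE.
(B, R): Player 1 can switch to T (3.7 → 5.3). Not NE.

(T, R), (M, C)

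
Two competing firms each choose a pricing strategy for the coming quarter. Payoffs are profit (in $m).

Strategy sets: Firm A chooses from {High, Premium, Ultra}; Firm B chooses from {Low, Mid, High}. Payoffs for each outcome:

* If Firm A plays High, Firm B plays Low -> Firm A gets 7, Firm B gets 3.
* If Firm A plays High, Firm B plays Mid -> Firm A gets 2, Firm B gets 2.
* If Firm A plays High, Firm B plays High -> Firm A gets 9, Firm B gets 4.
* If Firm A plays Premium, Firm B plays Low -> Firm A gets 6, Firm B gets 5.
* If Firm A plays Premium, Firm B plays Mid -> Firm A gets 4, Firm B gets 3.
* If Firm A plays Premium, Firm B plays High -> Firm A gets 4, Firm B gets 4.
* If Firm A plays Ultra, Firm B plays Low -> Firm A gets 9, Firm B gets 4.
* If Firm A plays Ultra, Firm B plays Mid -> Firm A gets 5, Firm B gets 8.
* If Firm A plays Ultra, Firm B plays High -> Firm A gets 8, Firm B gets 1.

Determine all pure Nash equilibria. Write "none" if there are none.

Pure-strategy Nash equilibria: (High, High); (Ultra, Mid)

For each strategy profile, look for a profitable unilateral deviation.
(High, Low): Firm A can switch to Ultra (7 → 9). Not NE.
(High, Mid): Firm A can switch to Premium (2 → 4). Not NE.
(High, High): Firm A gets 9, best alternative 8; Firm B gets 4, best alternative 3. No profitable deviation — NE.
(Premium, Low): Firm A can switch to High (6 → 7). Not NE.
(Premium, Mid): Firm A can switch to Ultra (4 → 5). Not NE.
(Premium, High): Firm A can switch to High (4 → 9). Not NE.
(Ultra, Low): Firm B can switch to Mid (4 → 8). Not NE.
(Ultra, Mid): Firm A gets 5, best alternative 4; Firm B gets 8, best alternative 4. No profitable deviation — NE.
(Ultra, High): Firm A can switch to High (8 → 9). Not NE.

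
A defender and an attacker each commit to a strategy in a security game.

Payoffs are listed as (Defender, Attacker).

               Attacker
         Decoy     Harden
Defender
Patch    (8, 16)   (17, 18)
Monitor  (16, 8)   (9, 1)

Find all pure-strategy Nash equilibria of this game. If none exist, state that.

Pure-strategy Nash equilibria: (Patch, Harden) and (Monitor, Decoy)

For each strategy profile, look for a profitable unilateral deviation.
(Patch, Decoy): Defender can switch to Monitor (8 → 16). Not NE.
(Patch, Harden): Defender gets 17, best alternative 9; Attacker gets 18, best alternative 16. No profitable deviation — NE.
(Monitor, Decoy): Defender gets 16, best alternative 8; Attacker gets 8, best alternative 1. No profitable deviation — NE.
(Monitor, Harden): Defender can switch to Patch (9 → 17). Not NE.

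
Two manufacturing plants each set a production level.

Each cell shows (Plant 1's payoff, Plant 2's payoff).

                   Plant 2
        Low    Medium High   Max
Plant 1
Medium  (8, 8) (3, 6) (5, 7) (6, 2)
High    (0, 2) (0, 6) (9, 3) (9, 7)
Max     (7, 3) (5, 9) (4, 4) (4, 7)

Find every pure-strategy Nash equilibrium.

Pure-strategy Nash equilibria: (Medium, Low), (High, Max), (Max, Medium)

For each player, find the best response to each opponent profile; mutual best responses are the pure NE.
Plant 1 against Low: payoffs 8, 0, 7 → best response Medium.
Plant 1 against Medium: payoffs 3, 0, 5 → best response Max.
Plant 1 against High: payoffs 5, 9, 4 → best response High.
Plant 1 against Max: payoffs 6, 9, 4 → best response High.
Plant 2 against Medium: payoffs 8, 6, 7, 2 → best response Low.
Plant 2 against High: payoffs 2, 6, 3, 7 → best response Max.
Plant 2 against Max: payoffs 3, 9, 4, 7 → best response Medium.
Mutual best responses: (Medium, Low); (High, Max); (Max, Medium).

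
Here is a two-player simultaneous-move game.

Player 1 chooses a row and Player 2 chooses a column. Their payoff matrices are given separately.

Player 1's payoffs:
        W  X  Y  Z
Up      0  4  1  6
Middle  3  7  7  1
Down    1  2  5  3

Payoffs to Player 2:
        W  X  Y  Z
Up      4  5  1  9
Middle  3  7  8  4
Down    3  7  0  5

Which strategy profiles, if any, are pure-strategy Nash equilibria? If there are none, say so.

(Up, Z) and (Middle, Y)

(Up, W): Player 1 can switch to Middle (0 → 3). Not NE.
(Up, X): Player 1 can switch to Middle (4 → 7). Not NE.
(Up, Y): Player 1 can switch to Middle (1 → 7). Not NE.
(Up, Z): Player 1 gets 6, best alternative 3; Player 2 gets 9, best alternative 5. No profitable deviation — NE.
(Middle, W): Player 2 can switch to X (3 → 7). Not NE.
(Middle, X): Player 2 can switch to Y (7 → 8). Not NE.
(Middle, Y): Player 1 gets 7, best alternative 5; Player 2 gets 8, best alternative 7. No profitable deviation — NE.
(Middle, Z): Player 1 can switch to Up (1 → 6). Not NE.
(Down, W): Player 1 can switch to Middle (1 → 3). Not NE.
(Down, X): Player 1 can switch to Up (2 → 4). Not NE.
(The remaining 2 profiles each have a profitable deviation by the same check.)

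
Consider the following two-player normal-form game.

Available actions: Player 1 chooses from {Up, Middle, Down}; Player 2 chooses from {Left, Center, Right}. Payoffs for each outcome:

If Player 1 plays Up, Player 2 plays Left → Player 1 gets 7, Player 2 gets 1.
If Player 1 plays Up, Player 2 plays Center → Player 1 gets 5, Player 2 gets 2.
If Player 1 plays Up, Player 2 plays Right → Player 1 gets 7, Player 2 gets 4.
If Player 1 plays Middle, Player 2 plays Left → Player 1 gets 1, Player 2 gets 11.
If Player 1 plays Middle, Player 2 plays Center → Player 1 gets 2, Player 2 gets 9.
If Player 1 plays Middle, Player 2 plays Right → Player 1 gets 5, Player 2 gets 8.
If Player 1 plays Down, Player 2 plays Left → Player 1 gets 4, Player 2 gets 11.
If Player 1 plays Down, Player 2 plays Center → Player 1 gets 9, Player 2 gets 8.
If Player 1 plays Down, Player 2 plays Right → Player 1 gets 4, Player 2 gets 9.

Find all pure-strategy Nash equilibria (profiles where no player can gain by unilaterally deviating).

The unique pure-strategy Nash equilibrium is (Up, Right).

Player 1 against Left: payoffs 7, 1, 4 → best response Up.
Player 1 against Center: payoffs 5, 2, 9 → best response Down.
Player 1 against Right: payoffs 7, 5, 4 → best response Up.
Player 2 against Up: payoffs 1, 2, 4 → best response Right.
Player 2 against Middle: payoffs 11, 9, 8 → best response Left.
Player 2 against Down: payoffs 11, 8, 9 → best response Left.
Mutual best responses: (Up, Right).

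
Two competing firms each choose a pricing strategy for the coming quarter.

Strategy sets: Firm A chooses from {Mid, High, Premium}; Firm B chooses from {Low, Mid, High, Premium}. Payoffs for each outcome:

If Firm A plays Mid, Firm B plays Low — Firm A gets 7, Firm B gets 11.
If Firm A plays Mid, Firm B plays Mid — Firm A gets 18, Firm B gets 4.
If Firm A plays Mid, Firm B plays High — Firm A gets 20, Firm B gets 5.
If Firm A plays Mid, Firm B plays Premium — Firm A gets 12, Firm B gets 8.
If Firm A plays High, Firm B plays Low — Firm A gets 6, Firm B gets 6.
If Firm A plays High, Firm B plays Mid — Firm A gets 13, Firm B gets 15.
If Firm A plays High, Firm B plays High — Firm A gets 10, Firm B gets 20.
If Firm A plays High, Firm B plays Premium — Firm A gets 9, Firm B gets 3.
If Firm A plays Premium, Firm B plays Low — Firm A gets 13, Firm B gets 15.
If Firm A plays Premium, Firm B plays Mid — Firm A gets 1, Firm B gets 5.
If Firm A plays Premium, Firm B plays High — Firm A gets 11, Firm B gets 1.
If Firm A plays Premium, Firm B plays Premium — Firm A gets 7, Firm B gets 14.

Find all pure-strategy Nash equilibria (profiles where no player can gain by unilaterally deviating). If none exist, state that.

(Mid, Low): Firm A can switch to Premium (7 → 13). Not NE.
(Mid, Mid): Firm B can switch to Low (4 → 11). Not NE.
(Mid, High): Firm B can switch to Low (5 → 11). Not NE.
(Mid, Premium): Firm B can switch to Low (8 → 11). Not NE.
(High, Low): Firm A can switch to Mid (6 → 7). Not NE.
(High, Mid): Firm A can switch to Mid (13 → 18). Not NE.
(High, High): Firm A can switch to Mid (10 → 20). Not NE.
(High, Premium): Firm A can switch to Mid (9 → 12). Not NE.
(Premium, Low): Firm A gets 13, best alternative 7; Firm B gets 15, best alternative 14. No profitable deviation — NE.
(Premium, Mid): Firm A can switch to Mid (1 → 18). Not NE.
(Premium, High): Firm A can switch to Mid (11 → 20). Not NE.
(Premium, Premium): Firm A can switch to Mid (7 → 12). Not NE.

(Premium, Low)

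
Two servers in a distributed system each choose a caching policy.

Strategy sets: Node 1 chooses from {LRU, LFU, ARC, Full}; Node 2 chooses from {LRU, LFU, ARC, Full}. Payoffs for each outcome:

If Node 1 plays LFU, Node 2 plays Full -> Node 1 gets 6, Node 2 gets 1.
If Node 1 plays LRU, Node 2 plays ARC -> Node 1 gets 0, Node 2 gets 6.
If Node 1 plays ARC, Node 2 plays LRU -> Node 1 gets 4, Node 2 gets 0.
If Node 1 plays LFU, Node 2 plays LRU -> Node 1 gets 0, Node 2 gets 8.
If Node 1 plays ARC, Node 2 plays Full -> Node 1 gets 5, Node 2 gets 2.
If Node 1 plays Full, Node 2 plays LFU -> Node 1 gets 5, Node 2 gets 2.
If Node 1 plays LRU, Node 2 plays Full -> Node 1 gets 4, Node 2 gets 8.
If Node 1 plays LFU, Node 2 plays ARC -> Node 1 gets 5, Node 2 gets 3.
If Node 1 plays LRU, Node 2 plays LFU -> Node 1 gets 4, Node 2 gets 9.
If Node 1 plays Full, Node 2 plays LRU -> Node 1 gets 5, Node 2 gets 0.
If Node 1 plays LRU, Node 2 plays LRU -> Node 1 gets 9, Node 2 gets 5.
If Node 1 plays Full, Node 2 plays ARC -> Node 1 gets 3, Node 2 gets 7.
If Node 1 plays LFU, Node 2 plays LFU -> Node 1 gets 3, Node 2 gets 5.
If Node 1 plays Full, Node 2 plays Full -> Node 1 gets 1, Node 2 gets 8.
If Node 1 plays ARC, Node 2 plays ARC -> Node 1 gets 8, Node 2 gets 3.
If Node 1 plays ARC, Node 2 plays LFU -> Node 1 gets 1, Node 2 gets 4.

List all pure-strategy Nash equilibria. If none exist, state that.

Check each profile: it is a Nash equilibrium iff no player can strictly gain by switching unilaterally.
(LRU, LRU): Node 2 can switch to LFU (5 → 9). Not NE.
(LRU, LFU): Node 1 can switch to Full (4 → 5). Not NE.
(LRU, ARC): Node 1 can switch to LFU (0 → 5). Not NE.
(LRU, Full): Node 1 can switch to LFU (4 → 6). Not NE.
(LFU, LRU): Node 1 can switch to LRU (0 → 9). Not NE.
(LFU, LFU): Node 1 can switch to LRU (3 → 4). Not NE.
(LFU, ARC): Node 1 can switch to ARC (5 → 8). Not NE.
(LFU, Full): Node 2 can switch to LRU (1 → 8). Not NE.
(ARC, LRU): Node 1 can switch to LRU (4 → 9). Not NE.
(ARC, LFU): Node 1 can switch to LRU (1 → 4). Not NE.
(The remaining 6 profiles each have a profitable deviation by the same check.)

No pure-strategy Nash equilibrium.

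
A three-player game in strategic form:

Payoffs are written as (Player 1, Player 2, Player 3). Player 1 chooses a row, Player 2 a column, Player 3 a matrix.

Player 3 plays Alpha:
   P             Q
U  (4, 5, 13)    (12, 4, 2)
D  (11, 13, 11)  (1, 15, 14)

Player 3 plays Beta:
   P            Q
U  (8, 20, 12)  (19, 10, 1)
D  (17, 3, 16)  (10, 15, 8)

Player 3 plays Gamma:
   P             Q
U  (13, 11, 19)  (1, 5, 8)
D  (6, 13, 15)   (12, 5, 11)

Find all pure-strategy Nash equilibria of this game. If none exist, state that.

(U, P, Gamma)

Check each profile: it is a Nash equilibrium iff no player can strictly gain by switching unilaterally.
(U, P, Alpha): Player 1 can switch to D (4 → 11). Not NE.
(U, P, Beta): Player 1 can switch to D (8 → 17). Not NE.
(U, P, Gamma): Player 1 gets 13, best alternative 6; Player 2 gets 11, best alternative 5; Player 3 gets 19, best alternative 13. No profitable deviation — NE.
(U, Q, Alpha): Player 2 can switch to P (4 → 5). Not NE.
(U, Q, Beta): Player 2 can switch to P (10 → 20). Not NE.
(U, Q, Gamma): Player 1 can switch to D (1 → 12). Not NE.
(D, P, Alpha): Player 2 can switch to Q (13 → 15). Not NE.
(D, P, Beta): Player 2 can switch to Q (3 → 15). Not NE.
(D, P, Gamma): Player 1 can switch to U (6 → 13). Not NE.
(D, Q, Alpha): Player 1 can switch to U (1 → 12). Not NE.
(D, Q, Beta): Player 1 can switch to U (10 → 19). Not NE.
(D, Q, Gamma): Player 2 can switch to P (5 → 13). Not NE.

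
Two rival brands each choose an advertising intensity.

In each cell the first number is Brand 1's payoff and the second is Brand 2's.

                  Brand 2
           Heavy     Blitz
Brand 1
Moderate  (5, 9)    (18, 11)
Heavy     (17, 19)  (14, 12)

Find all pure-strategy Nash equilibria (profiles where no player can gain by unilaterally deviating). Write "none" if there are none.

Pure-strategy Nash equilibria: (Moderate, Blitz) and (Heavy, Heavy)

Brand 1 against Heavy: payoffs 5, 17 → best response Heavy.
Brand 1 against Blitz: payoffs 18, 14 → best response Moderate.
Brand 2 against Moderate: payoffs 9, 11 → best response Blitz.
Brand 2 against Heavy: payoffs 19, 12 → best response Heavy.
Mutual best responses: (Moderate, Blitz); (Heavy, Heavy).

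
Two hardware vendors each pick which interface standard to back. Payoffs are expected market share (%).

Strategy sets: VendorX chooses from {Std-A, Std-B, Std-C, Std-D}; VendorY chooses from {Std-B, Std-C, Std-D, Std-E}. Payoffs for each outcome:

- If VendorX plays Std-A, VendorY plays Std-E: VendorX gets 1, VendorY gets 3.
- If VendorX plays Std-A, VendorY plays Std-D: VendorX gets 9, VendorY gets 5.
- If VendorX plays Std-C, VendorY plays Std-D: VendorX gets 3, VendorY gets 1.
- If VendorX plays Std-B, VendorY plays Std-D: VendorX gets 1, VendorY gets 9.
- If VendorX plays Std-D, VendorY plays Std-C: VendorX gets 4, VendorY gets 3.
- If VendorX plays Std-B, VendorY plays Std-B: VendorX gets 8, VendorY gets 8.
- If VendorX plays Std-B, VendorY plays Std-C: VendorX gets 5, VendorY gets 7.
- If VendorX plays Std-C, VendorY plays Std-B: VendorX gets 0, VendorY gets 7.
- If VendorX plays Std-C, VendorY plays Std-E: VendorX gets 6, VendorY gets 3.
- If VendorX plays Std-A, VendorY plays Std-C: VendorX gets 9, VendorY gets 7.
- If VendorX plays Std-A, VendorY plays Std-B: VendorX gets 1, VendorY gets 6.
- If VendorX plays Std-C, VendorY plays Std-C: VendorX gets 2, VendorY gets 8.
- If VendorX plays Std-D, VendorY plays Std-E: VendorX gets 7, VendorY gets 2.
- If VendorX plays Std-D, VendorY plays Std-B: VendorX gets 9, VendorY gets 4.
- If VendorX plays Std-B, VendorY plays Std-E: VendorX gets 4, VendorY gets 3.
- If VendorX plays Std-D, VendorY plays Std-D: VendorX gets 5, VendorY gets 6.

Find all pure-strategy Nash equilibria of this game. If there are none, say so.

VendorX against Std-B: payoffs 1, 8, 0, 9 → best response Std-D.
VendorX against Std-C: payoffs 9, 5, 2, 4 → best response Std-A.
VendorX against Std-D: payoffs 9, 1, 3, 5 → best response Std-A.
VendorX against Std-E: payoffs 1, 4, 6, 7 → best response Std-D.
VendorY against Std-A: payoffs 6, 7, 5, 3 → best response Std-C.
VendorY against Std-B: payoffs 8, 7, 9, 3 → best response Std-D.
VendorY against Std-C: payoffs 7, 8, 1, 3 → best response Std-C.
VendorY against Std-D: payoffs 4, 3, 6, 2 → best response Std-D.
Mutual best responses: (Std-A, Std-C).

The unique pure-strategy Nash equilibrium is (Std-A, Std-C).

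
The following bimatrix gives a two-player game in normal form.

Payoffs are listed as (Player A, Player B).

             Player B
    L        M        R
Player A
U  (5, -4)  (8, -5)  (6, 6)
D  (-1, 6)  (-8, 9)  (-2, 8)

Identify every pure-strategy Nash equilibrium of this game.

Player A against L: payoffs 5, -1 → best response U.
Player A against M: payoffs 8, -8 → best response U.
Player A against R: payoffs 6, -2 → best response U.
Player B against U: payoffs -4, -5, 6 → best response R.
Player B against D: payoffs 6, 9, 8 → best response M.
Mutual best responses: (U, R).

The unique pure-strategy Nash equilibrium is (U, R).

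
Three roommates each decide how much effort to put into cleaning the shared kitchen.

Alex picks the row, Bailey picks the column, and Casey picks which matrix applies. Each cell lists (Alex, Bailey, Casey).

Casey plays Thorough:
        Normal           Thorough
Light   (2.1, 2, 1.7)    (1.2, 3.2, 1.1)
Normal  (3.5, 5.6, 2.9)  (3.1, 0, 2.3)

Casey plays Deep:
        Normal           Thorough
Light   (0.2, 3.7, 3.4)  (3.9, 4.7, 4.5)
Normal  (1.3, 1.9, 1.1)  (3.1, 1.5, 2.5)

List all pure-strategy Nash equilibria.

Pure-strategy Nash equilibria: (Light, Thorough, Deep); (Normal, Normal, Thorough)

Alex against (Normal, Thorough): payoffs 2.1, 3.5 → best response Normal.
Alex against (Normal, Deep): payoffs 0.2, 1.3 → best response Normal.
Alex against (Thorough, Thorough): payoffs 1.2, 3.1 → best response Normal.
Alex against (Thorough, Deep): payoffs 3.9, 3.1 → best response Light.
Bailey against (Light, Thorough): payoffs 2, 3.2 → best response Thorough.
Bailey against (Light, Deep): payoffs 3.7, 4.7 → best response Thorough.
Bailey against (Normal, Thorough): payoffs 5.6, 0 → best response Normal.
Bailey against (Normal, Deep): payoffs 1.9, 1.5 → best response Normal.
Casey against (Light, Normal): payoffs 1.7, 3.4 → best response Deep.
Casey against (Light, Thorough): payoffs 1.1, 4.5 → best response Deep.
Casey against (Normal, Normal): payoffs 2.9, 1.1 → best response Thorough.
Casey against (Normal, Thorough): payoffs 2.3, 2.5 → best response Deep.
Mutual best responses: (Light, Thorough, Deep); (Normal, Normal, Thorough).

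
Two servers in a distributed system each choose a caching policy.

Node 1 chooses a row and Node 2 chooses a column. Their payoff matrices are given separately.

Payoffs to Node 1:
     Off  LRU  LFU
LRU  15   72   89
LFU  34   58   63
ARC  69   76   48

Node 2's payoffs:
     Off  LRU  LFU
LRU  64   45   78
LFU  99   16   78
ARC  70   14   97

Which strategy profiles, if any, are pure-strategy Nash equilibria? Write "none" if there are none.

Node 1 against Off: payoffs 15, 34, 69 → best response ARC.
Node 1 against LRU: payoffs 72, 58, 76 → best response ARC.
Node 1 against LFU: payoffs 89, 63, 48 → best response LRU.
Node 2 against LRU: payoffs 64, 45, 78 → best response LFU.
Node 2 against LFU: payoffs 99, 16, 78 → best response Off.
Node 2 against ARC: payoffs 70, 14, 97 → best response LFU.
Mutual best responses: (LRU, LFU).

The unique pure-strategy Nash equilibrium is (LRU, LFU).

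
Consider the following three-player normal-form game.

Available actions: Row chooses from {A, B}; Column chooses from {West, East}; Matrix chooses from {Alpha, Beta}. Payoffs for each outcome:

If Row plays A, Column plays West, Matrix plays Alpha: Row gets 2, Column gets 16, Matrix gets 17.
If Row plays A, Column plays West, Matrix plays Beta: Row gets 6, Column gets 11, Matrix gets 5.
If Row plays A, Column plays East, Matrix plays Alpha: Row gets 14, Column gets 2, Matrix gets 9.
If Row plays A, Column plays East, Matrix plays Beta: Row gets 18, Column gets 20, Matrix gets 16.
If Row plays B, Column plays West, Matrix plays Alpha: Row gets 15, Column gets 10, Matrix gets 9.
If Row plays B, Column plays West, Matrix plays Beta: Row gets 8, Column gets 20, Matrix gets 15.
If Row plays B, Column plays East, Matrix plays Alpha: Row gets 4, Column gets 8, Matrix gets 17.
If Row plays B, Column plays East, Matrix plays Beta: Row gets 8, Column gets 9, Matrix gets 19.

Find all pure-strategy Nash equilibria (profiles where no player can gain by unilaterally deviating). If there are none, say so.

The pure Nash equilibria are (A, East, Beta) and (B, West, Beta).

For each player, find the best response to each opponent profile; mutual best responses are the pure NE.
Row against (West, Alpha): payoffs 2, 15 → best response B.
Row against (West, Beta): payoffs 6, 8 → best response B.
Row against (East, Alpha): payoffs 14, 4 → best response A.
Row against (East, Beta): payoffs 18, 8 → best response A.
Column against (A, Alpha): payoffs 16, 2 → best response West.
Column against (A, Beta): payoffs 11, 20 → best response East.
Column against (B, Alpha): payoffs 10, 8 → best response West.
Column against (B, Beta): payoffs 20, 9 → best response West.
Matrix against (A, West): payoffs 17, 5 → best response Alpha.
Matrix against (A, East): payoffs 9, 16 → best response Beta.
Matrix against (B, West): payoffs 9, 15 → best response Beta.
Matrix against (B, East): payoffs 17, 19 → best response Beta.
Mutual best responses: (A, East, Beta); (B, West, Beta).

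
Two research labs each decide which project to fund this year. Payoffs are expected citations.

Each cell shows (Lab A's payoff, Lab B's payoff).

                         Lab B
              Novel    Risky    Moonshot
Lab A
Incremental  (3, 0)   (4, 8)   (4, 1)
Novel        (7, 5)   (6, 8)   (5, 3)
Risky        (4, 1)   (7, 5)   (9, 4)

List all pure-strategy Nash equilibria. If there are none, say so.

(Risky, Risky)

(Incremental, Novel): Lab A can switch to Novel (3 → 7). Not NE.
(Incremental, Risky): Lab A can switch to Novel (4 → 6). Not NE.
(Incremental, Moonshot): Lab A can switch to Novel (4 → 5). Not NE.
(Novel, Novel): Lab B can switch to Risky (5 → 8). Not NE.
(Novel, Risky): Lab A can switch to Risky (6 → 7). Not NE.
(Novel, Moonshot): Lab A can switch to Risky (5 → 9). Not NE.
(Risky, Risky): Lab A gets 7, best alternative 6; Lab B gets 5, best alternative 4. No profitable deviation — NE.
(The remaining 2 profiles each have a profitable deviation by the same check.)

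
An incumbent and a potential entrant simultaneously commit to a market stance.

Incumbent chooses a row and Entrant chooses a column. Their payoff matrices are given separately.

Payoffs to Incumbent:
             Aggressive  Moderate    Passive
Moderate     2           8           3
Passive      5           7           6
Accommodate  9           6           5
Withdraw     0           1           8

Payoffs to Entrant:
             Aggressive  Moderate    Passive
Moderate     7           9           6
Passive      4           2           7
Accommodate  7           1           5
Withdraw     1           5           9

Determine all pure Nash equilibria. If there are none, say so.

Pure-strategy Nash equilibria: (Moderate, Moderate); (Accommodate, Aggressive); (Withdraw, Passive)

Incumbent against Aggressive: payoffs 2, 5, 9, 0 → best response Accommodate.
Incumbent against Moderate: payoffs 8, 7, 6, 1 → best response Moderate.
Incumbent against Passive: payoffs 3, 6, 5, 8 → best response Withdraw.
Entrant against Moderate: payoffs 7, 9, 6 → best response Moderate.
Entrant against Passive: payoffs 4, 2, 7 → best response Passive.
Entrant against Accommodate: payoffs 7, 1, 5 → best response Aggressive.
Entrant against Withdraw: payoffs 1, 5, 9 → best response Passive.
Mutual best responses: (Moderate, Moderate); (Accommodate, Aggressive); (Withdraw, Passive).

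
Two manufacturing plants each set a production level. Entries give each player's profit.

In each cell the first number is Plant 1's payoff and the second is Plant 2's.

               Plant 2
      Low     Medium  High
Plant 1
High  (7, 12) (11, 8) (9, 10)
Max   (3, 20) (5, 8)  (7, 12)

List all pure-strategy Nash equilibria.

The unique pure-strategy Nash equilibrium is (High, Low).

Plant 1 against Low: payoffs 7, 3 → best response High.
Plant 1 against Medium: payoffs 11, 5 → best response High.
Plant 1 against High: payoffs 9, 7 → best response High.
Plant 2 against High: payoffs 12, 8, 10 → best response Low.
Plant 2 against Max: payoffs 20, 8, 12 → best response Low.
Mutual best responses: (High, Low).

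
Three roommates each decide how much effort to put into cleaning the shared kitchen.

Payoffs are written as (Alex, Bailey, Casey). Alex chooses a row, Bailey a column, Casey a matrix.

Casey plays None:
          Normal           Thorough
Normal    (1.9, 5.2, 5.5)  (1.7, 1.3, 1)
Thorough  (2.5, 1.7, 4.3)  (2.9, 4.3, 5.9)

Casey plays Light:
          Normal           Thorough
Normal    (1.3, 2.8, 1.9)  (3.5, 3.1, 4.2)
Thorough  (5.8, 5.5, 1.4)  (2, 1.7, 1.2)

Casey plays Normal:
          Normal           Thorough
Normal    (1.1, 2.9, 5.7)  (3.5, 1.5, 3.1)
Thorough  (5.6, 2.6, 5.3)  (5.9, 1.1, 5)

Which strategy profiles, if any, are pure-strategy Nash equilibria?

(Normal, Normal, None): Alex can switch to Thorough (1.9 → 2.5). Not NE.
(Normal, Normal, Light): Alex can switch to Thorough (1.3 → 5.8). Not NE.
(Normal, Normal, Normal): Alex can switch to Thorough (1.1 → 5.6). Not NE.
(Normal, Thorough, None): Alex can switch to Thorough (1.7 → 2.9). Not NE.
(Normal, Thorough, Light): Alex gets 3.5, best alternative 2; Bailey gets 3.1, best alternative 2.8; Casey gets 4.2, best alternative 3.1. No profitable deviation — NE.
(Normal, Thorough, Normal): Alex can switch to Thorough (3.5 → 5.9). Not NE.
(Thorough, Normal, None): Bailey can switch to Thorough (1.7 → 4.3). Not NE.
(Thorough, Normal, Light): Casey can switch to None (1.4 → 4.3). Not NE.
(Thorough, Normal, Normal): Alex gets 5.6, best alternative 1.1; Bailey gets 2.6, best alternative 1.1; Casey gets 5.3, best alternative 4.3. No profitable deviation — NE.
(Thorough, Thorough, None): Alex gets 2.9, best alternative 1.7; Bailey gets 4.3, best alternative 1.7; Casey gets 5.9, best alternative 5. No profitable deviation — NE.
(Thorough, Thorough, Light): Alex can switch to Normal (2 → 3.5). Not NE.
(Thorough, Thorough, Normal): Bailey can switch to Normal (1.1 → 2.6). Not NE.

The pure Nash equilibria are (Normal, Thorough, Light), (Thorough, Normal, Normal), (Thorough, Thorough, None).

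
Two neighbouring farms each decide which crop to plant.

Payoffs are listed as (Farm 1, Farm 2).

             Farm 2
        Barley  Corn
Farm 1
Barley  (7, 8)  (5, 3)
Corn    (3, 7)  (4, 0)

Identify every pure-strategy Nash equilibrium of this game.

For each strategy profile, look for a profitable unilateral deviation.
(Barley, Barley): Farm 1 gets 7, best alternative 3; Farm 2 gets 8, best alternative 3. No profitable deviation — NE.
(Barley, Corn): Farm 2 can switch to Barley (3 → 8). Not NE.
(Corn, Barley): Farm 1 can switch to Barley (3 → 7). Not NE.
(Corn, Corn): Farm 1 can switch to Barley (4 → 5). Not NE.

The unique pure-strategy Nash equilibrium is (Barley, Barley).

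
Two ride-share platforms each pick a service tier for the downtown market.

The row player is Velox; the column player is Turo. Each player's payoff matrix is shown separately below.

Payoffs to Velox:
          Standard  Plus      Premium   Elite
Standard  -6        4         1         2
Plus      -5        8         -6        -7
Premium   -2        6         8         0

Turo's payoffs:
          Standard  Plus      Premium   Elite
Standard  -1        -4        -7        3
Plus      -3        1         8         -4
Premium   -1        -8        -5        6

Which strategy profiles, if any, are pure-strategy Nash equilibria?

Mark each player's best response to every combination of opponents' strategies; a profile where every player is best-responding is a pure Nash equilibrium.
Velox against Standard: payoffs -6, -5, -2 → best response Premium.
Velox against Plus: payoffs 4, 8, 6 → best response Plus.
Velox against Premium: payoffs 1, -6, 8 → best response Premium.
Velox against Elite: payoffs 2, -7, 0 → best response Standard.
Turo against Standard: payoffs -1, -4, -7, 3 → best response Elite.
Turo against Plus: payoffs -3, 1, 8, -4 → best response Premium.
Turo against Premium: payoffs -1, -8, -5, 6 → best response Elite.
Mutual best responses: (Standard, Elite).

Pure NE: (Standard, Elite)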